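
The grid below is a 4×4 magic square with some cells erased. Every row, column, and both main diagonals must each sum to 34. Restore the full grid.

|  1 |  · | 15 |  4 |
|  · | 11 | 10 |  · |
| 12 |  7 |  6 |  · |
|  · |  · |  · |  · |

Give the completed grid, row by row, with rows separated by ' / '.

Row 1 needs 34; the known cells sum to 20, so (1,2) = 14.
Using row 3: 12 + 7 + 6 + ? → (3,4) = 34 − 25 = 9.
The remaining cell in column 2 is (4,2) = 34 − 32 = 2.
Using column 3: 15 + 10 + 6 + ? → (4,3) = 34 − 31 = 3.
Main diagonal: 1 + 11 + 6 + ? = 34, so (4,4) = 16.
Using anti-diagonal: 4 + 10 + 7 + ? → (4,1) = 34 − 21 = 13.
Column 1 must total 34; the given cells sum to 26, so (2,1) = 8.
Using column 4: 4 + 9 + 16 + ? → (2,4) = 34 − 29 = 5.

1 14 15 4 / 8 11 10 5 / 12 7 6 9 / 13 2 3 16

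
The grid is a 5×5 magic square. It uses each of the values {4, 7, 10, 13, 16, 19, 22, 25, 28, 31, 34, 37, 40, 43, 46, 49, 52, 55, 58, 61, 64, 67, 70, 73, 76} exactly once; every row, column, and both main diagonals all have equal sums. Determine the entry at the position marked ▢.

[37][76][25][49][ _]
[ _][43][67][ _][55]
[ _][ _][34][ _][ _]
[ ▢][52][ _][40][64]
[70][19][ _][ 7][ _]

28

The 25 entries sum to 1000, so each line sums to 1000/5 = 200.
Row 1 needs 200; the known cells sum to 187, so (1,5) = 13.
Column 2 must total 200; the given cells sum to 190, so (3,2) = 10.
From main diagonal, 200 − (37 + 43 + 34 + 40) gives (5,5) = 46.
From anti-diagonal, 200 − (13 + 34 + 52 + 70) gives (2,4) = 31.
Row 2: 43 + 67 + 31 + 55 + ? = 200, so (2,1) = 4.
Row 5 needs 200; the known cells sum to 142, so (5,3) = 58.
The remaining cell in column 3 is (4,3) = 200 − 184 = 16.
The remaining cell in column 4 is (3,4) = 200 − 127 = 73.
Column 5: 13 + 55 + 64 + 46 + ? = 200, so (3,5) = 22.
Using row 3: 10 + 34 + 73 + 22 + ? → (3,1) = 200 − 139 = 61.
Row 4: 52 + 16 + 40 + 64 + ? = 200, so (4,1) = 28.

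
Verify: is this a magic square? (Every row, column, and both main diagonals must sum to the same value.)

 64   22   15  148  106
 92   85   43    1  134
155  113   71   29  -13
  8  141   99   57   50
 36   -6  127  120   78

Row 1: 64 + 22 + 15 + 148 + 106 = 355.
Row 2: 92 + 85 + 43 + 1 + 134 = 355.
Row 3: 155 + 113 + 71 + 29 + (-13) = 355.
Row 4: 8 + 141 + 99 + 57 + 50 = 355.
Row 5: 36 + (-6) + 127 + 120 + 78 = 355.
Column 1: 64 + 92 + 155 + 8 + 36 = 355.
Column 2: 22 + 85 + 113 + 141 + (-6) = 355.
Column 3: 15 + 43 + 71 + 99 + 127 = 355.
Column 4: 148 + 1 + 29 + 57 + 120 = 355.
Column 5: 106 + 134 + (-13) + 50 + 78 = 355.
Main diagonal: 64 + 85 + 71 + 57 + 78 = 355.
Anti-diagonal: 106 + 1 + 71 + 141 + 36 = 355.
All lines sum to 355.

Yes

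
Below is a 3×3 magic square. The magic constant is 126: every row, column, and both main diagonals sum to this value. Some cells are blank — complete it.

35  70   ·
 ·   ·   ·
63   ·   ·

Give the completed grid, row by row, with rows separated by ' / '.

Row 1: 35 + 70 + ? = 126, so (1,3) = 21.
From column 1, 126 − (35 + 63) gives (2,1) = 28.
Anti-diagonal must total 126; the given cells sum to 84, so (2,2) = 42.
The remaining cell in row 2 is (2,3) = 126 − 70 = 56.
Column 2 needs 126; the known cells sum to 112, so (3,2) = 14.
Column 3 must total 126; the given cells sum to 77, so (3,3) = 49.

35 70 21 / 28 42 56 / 63 14 49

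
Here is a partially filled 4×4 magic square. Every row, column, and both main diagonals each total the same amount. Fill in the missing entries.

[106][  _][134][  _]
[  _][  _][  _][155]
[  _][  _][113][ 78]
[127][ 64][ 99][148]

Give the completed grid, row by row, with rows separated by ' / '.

Row 4 is already complete: 127 + 64 + 99 + 148 = 438, so that is the magic constant.
Column 3 needs 438; the known cells sum to 346, so (2,3) = 92.
Using column 4: 155 + 78 + 148 + ? → (1,4) = 438 − 381 = 57.
Main diagonal needs 438; the known cells sum to 367, so (2,2) = 71.
Anti-diagonal: 57 + 92 + 127 + ? = 438, so (3,2) = 162.
Row 1 must total 438; the given cells sum to 297, so (1,2) = 141.
Row 2: 71 + 92 + 155 + ? = 438, so (2,1) = 120.
Row 3: 162 + 113 + 78 + ? = 438, so (3,1) = 85.

106 141 134 57 / 120 71 92 155 / 85 162 113 78 / 127 64 99 148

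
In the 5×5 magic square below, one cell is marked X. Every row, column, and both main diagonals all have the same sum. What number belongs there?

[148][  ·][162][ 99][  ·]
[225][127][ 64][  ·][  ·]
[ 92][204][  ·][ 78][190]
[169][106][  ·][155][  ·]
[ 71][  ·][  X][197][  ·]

120

Column 1 is complete and sums to 705; that is the magic constant.
Row 3 needs 705; the known cells sum to 564, so (3,3) = 141.
From column 4, 705 − (99 + 78 + 155 + 197) gives (2,4) = 176.
Main diagonal needs 705; the known cells sum to 571, so (5,5) = 134.
Anti-diagonal: 176 + 141 + 106 + 71 + ? = 705, so (1,5) = 211.
The remaining cell in row 1 is (1,2) = 705 − 620 = 85.
Row 2 needs 705; the known cells sum to 592, so (2,5) = 113.
The remaining cell in column 2 is (5,2) = 705 − 522 = 183.
The remaining cell in column 5 is (4,5) = 705 − 648 = 57.
From row 4, 705 − (169 + 106 + 155 + 57) gives (4,3) = 218.
The remaining cell in row 5 is (5,3) = 705 − 585 = 120.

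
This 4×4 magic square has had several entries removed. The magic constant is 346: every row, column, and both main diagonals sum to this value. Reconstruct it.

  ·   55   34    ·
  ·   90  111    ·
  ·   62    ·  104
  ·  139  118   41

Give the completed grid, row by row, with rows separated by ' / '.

132 55 34 125 / 69 90 111 76 / 97 62 83 104 / 48 139 118 41

Row 4 must total 346; the given cells sum to 298, so (4,1) = 48.
The remaining cell in column 3 is (3,3) = 346 − 263 = 83.
Main diagonal must total 346; the given cells sum to 214, so (1,1) = 132.
Anti-diagonal must total 346; the given cells sum to 221, so (1,4) = 125.
Row 3 must total 346; the given cells sum to 249, so (3,1) = 97.
Column 1 must total 346; the given cells sum to 277, so (2,1) = 69.
Using column 4: 125 + 104 + 41 + ? → (2,4) = 346 − 270 = 76.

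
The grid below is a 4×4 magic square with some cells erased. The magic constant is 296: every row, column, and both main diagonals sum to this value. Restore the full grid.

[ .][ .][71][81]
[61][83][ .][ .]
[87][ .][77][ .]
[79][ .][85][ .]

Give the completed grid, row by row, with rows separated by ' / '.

The remaining cell in column 1 is (1,1) = 296 − 227 = 69.
Column 3: 71 + 77 + 85 + ? = 296, so (2,3) = 63.
Main diagonal needs 296; the known cells sum to 229, so (4,4) = 67.
The remaining cell in anti-diagonal is (3,2) = 296 − 223 = 73.
From row 1, 296 − (69 + 71 + 81) gives (1,2) = 75.
Row 2 needs 296; the known cells sum to 207, so (2,4) = 89.
From row 3, 296 − (87 + 73 + 77) gives (3,4) = 59.
Row 4 must total 296; the given cells sum to 231, so (4,2) = 65.

69 75 71 81 / 61 83 63 89 / 87 73 77 59 / 79 65 85 67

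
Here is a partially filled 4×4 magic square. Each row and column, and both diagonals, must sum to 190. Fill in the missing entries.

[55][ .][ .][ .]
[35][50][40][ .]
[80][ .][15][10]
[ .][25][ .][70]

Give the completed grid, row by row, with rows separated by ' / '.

55 30 60 45 / 35 50 40 65 / 80 85 15 10 / 20 25 75 70

The remaining cell in row 2 is (2,4) = 190 − 125 = 65.
Row 3: 80 + 15 + 10 + ? = 190, so (3,2) = 85.
Using column 1: 55 + 35 + 80 + ? → (4,1) = 190 − 170 = 20.
The remaining cell in column 2 is (1,2) = 190 − 160 = 30.
Column 4 needs 190; the known cells sum to 145, so (1,4) = 45.
Row 1: 55 + 30 + 45 + ? = 190, so (1,3) = 60.
Row 4 needs 190; the known cells sum to 115, so (4,3) = 75.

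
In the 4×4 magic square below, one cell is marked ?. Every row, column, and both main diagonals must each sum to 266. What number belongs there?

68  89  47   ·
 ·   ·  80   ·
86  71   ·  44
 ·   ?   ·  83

Using row 1: 68 + 89 + 47 + ? → (1,4) = 266 − 204 = 62.
From row 3, 266 − (86 + 71 + 44) gives (3,3) = 65.
Column 3: 47 + 80 + 65 + ? = 266, so (4,3) = 74.
Column 4: 62 + 44 + 83 + ? = 266, so (2,4) = 77.
From main diagonal, 266 − (68 + 65 + 83) gives (2,2) = 50.
Anti-diagonal must total 266; the given cells sum to 213, so (4,1) = 53.
Row 2 must total 266; the given cells sum to 207, so (2,1) = 59.
Row 4 needs 266; the known cells sum to 210, so (4,2) = 56.

56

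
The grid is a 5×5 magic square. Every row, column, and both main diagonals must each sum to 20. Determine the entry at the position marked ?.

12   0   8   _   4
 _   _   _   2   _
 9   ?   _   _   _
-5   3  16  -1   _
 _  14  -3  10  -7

Row 1: 12 + 0 + 8 + 4 + ? = 20, so (1,4) = -4.
The remaining cell in row 4 is (4,5) = 20 − 13 = 7.
Row 5 must total 20; the given cells sum to 14, so (5,1) = 6.
Using column 1: 12 + 9 + (-5) + 6 + ? → (2,1) = 20 − 22 = -2.
Column 4 needs 20; the known cells sum to 7, so (3,4) = 13.
Anti-diagonal must total 20; the given cells sum to 15, so (3,3) = 5.
From column 3, 20 − (8 + 5 + 16 + (-3)) gives (2,3) = -6.
Main diagonal must total 20; the given cells sum to 9, so (2,2) = 11.
Using row 2: -2 + 11 + (-6) + 2 + ? → (2,5) = 20 − 5 = 15.
From column 2, 20 − (0 + 11 + 3 + 14) gives (3,2) = -8.

-8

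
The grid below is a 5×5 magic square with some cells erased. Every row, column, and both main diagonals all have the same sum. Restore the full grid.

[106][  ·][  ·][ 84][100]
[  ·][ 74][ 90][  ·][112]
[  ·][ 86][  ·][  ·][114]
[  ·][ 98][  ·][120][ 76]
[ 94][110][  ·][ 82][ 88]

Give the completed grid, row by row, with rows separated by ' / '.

Column 5 is already complete: 100 + 112 + 114 + 76 + 88 = 490, so that is the magic constant.
Using row 5: 94 + 110 + 82 + 88 + ? → (5,3) = 490 − 374 = 116.
Column 2: 74 + 86 + 98 + 110 + ? = 490, so (1,2) = 122.
Main diagonal must total 490; the given cells sum to 388, so (3,3) = 102.
Anti-diagonal needs 490; the known cells sum to 394, so (2,4) = 96.
Row 1 must total 490; the given cells sum to 412, so (1,3) = 78.
Row 2: 74 + 90 + 96 + 112 + ? = 490, so (2,1) = 118.
Using column 3: 78 + 90 + 102 + 116 + ? → (4,3) = 490 − 386 = 104.
From column 4, 490 − (84 + 96 + 120 + 82) gives (3,4) = 108.
Row 3 must total 490; the given cells sum to 410, so (3,1) = 80.
From row 4, 490 − (98 + 104 + 120 + 76) gives (4,1) = 92.

106 122 78 84 100 / 118 74 90 96 112 / 80 86 102 108 114 / 92 98 104 120 76 / 94 110 116 82 88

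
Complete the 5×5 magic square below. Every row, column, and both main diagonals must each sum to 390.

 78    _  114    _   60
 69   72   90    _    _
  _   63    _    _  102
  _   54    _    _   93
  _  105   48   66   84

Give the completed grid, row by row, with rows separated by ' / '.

Row 5 must total 390; the given cells sum to 303, so (5,1) = 87.
The remaining cell in column 2 is (1,2) = 390 − 294 = 96.
Column 5 needs 390; the known cells sum to 339, so (2,5) = 51.
Row 1: 78 + 96 + 114 + 60 + ? = 390, so (1,4) = 42.
The remaining cell in row 2 is (2,4) = 390 − 282 = 108.
From anti-diagonal, 390 − (60 + 108 + 54 + 87) gives (3,3) = 81.
Column 3 needs 390; the known cells sum to 333, so (4,3) = 57.
Main diagonal: 78 + 72 + 81 + 84 + ? = 390, so (4,4) = 75.
The remaining cell in row 4 is (4,1) = 390 − 279 = 111.
The remaining cell in column 1 is (3,1) = 390 − 345 = 45.
Column 4 needs 390; the known cells sum to 291, so (3,4) = 99.

78 96 114 42 60 / 69 72 90 108 51 / 45 63 81 99 102 / 111 54 57 75 93 / 87 105 48 66 84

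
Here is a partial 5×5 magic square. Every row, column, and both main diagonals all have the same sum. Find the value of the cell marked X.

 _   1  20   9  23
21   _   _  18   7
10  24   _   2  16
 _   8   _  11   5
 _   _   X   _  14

6

Column 5 is complete and sums to 65; that is the magic constant.
Row 1 needs 65; the known cells sum to 53, so (1,1) = 12.
Row 3: 10 + 24 + 2 + 16 + ? = 65, so (3,3) = 13.
Column 4 must total 65; the given cells sum to 40, so (5,4) = 25.
Using main diagonal: 12 + 13 + 11 + 14 + ? → (2,2) = 65 − 50 = 15.
Anti-diagonal must total 65; the given cells sum to 62, so (5,1) = 3.
Row 2: 21 + 15 + 18 + 7 + ? = 65, so (2,3) = 4.
Column 1 must total 65; the given cells sum to 46, so (4,1) = 19.
Column 2 must total 65; the given cells sum to 48, so (5,2) = 17.
From row 4, 65 − (19 + 8 + 11 + 5) gives (4,3) = 22.
Row 5 must total 65; the given cells sum to 59, so (5,3) = 6.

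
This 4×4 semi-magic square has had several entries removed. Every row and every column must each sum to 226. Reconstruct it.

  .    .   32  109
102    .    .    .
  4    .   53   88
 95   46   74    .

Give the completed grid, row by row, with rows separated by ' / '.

25 60 32 109 / 102 39 67 18 / 4 81 53 88 / 95 46 74 11

Using row 3: 4 + 53 + 88 + ? → (3,2) = 226 − 145 = 81.
Row 4 must total 226; the given cells sum to 215, so (4,4) = 11.
Column 1 needs 226; the known cells sum to 201, so (1,1) = 25.
Column 3 needs 226; the known cells sum to 159, so (2,3) = 67.
From column 4, 226 − (109 + 88 + 11) gives (2,4) = 18.
From row 1, 226 − (25 + 32 + 109) gives (1,2) = 60.
From row 2, 226 − (102 + 67 + 18) gives (2,2) = 39.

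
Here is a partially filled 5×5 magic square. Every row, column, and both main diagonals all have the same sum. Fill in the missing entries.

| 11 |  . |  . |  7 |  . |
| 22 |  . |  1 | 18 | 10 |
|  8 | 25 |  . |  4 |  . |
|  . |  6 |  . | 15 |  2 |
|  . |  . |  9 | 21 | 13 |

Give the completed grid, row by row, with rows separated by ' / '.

Column 4 is already complete: 7 + 18 + 4 + 15 + 21 = 65, so that is the magic constant.
The remaining cell in row 2 is (2,2) = 65 − 51 = 14.
From main diagonal, 65 − (11 + 14 + 15 + 13) gives (3,3) = 12.
From row 3, 65 − (8 + 25 + 12 + 4) gives (3,5) = 16.
Column 5: 10 + 16 + 2 + 13 + ? = 65, so (1,5) = 24.
From anti-diagonal, 65 − (24 + 18 + 12 + 6) gives (5,1) = 5.
From row 5, 65 − (5 + 9 + 21 + 13) gives (5,2) = 17.
Column 1: 11 + 22 + 8 + 5 + ? = 65, so (4,1) = 19.
Column 2 needs 65; the known cells sum to 62, so (1,2) = 3.
Row 1: 11 + 3 + 7 + 24 + ? = 65, so (1,3) = 20.
From row 4, 65 − (19 + 6 + 15 + 2) gives (4,3) = 23.

11 3 20 7 24 / 22 14 1 18 10 / 8 25 12 4 16 / 19 6 23 15 2 / 5 17 9 21 13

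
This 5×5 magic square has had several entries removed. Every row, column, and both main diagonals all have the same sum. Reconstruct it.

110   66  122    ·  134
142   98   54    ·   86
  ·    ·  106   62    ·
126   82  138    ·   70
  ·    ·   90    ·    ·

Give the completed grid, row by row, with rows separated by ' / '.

Column 3 is already complete: 122 + 54 + 106 + 138 + 90 = 510, so that is the magic constant.
The remaining cell in row 1 is (1,4) = 510 − 432 = 78.
Row 2 needs 510; the known cells sum to 380, so (2,4) = 130.
The remaining cell in row 4 is (4,4) = 510 − 416 = 94.
Column 4 needs 510; the known cells sum to 364, so (5,4) = 146.
Using main diagonal: 110 + 98 + 106 + 94 + ? → (5,5) = 510 − 408 = 102.
Using anti-diagonal: 134 + 130 + 106 + 82 + ? → (5,1) = 510 − 452 = 58.
Using row 5: 58 + 90 + 146 + 102 + ? → (5,2) = 510 − 396 = 114.
Column 1 needs 510; the known cells sum to 436, so (3,1) = 74.
Using column 2: 66 + 98 + 82 + 114 + ? → (3,2) = 510 − 360 = 150.
From column 5, 510 − (134 + 86 + 70 + 102) gives (3,5) = 118.

110 66 122 78 134 / 142 98 54 130 86 / 74 150 106 62 118 / 126 82 138 94 70 / 58 114 90 146 102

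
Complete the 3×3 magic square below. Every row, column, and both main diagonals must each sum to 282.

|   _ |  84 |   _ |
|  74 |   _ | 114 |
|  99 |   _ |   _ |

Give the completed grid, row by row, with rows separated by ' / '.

Row 2 needs 282; the known cells sum to 188, so (2,2) = 94.
The remaining cell in column 1 is (1,1) = 282 − 173 = 109.
Column 2 needs 282; the known cells sum to 178, so (3,2) = 104.
Using main diagonal: 109 + 94 + ? → (3,3) = 282 − 203 = 79.
Anti-diagonal: 94 + 99 + ? = 282, so (1,3) = 89.

109 84 89 / 74 94 114 / 99 104 79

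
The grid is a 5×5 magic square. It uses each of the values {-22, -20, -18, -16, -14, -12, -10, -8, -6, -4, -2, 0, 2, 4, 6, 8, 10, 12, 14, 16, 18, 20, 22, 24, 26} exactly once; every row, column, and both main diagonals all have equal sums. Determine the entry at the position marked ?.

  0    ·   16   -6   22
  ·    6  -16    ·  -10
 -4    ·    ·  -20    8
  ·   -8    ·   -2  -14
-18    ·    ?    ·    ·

The 25 entries sum to 50, so each line sums to 50/5 = 10.
From row 1, 10 − (0 + 16 + (-6) + 22) gives (1,2) = -22.
Column 5 must total 10; the given cells sum to 6, so (5,5) = 4.
The remaining cell in main diagonal is (3,3) = 10 − 8 = 2.
Anti-diagonal: 22 + 2 + (-8) + (-18) + ? = 10, so (2,4) = 12.
The remaining cell in row 2 is (2,1) = 10 − (-8) = 18.
Row 3 needs 10; the known cells sum to -14, so (3,2) = 24.
From column 1, 10 − (0 + 18 + (-4) + (-18)) gives (4,1) = 14.
Column 2 must total 10; the given cells sum to 0, so (5,2) = 10.
Column 4 must total 10; the given cells sum to -16, so (5,4) = 26.
Row 4: 14 + (-8) + (-2) + (-14) + ? = 10, so (4,3) = 20.
Using row 5: -18 + 10 + 26 + 4 + ? → (5,3) = 10 − 22 = -12.

-12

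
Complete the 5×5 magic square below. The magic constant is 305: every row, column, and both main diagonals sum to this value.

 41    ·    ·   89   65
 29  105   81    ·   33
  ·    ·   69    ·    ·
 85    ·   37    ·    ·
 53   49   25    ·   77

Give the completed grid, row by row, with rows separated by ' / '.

41 17 93 89 65 / 29 105 81 57 33 / 97 73 69 45 21 / 85 61 37 13 109 / 53 49 25 101 77

Row 2 needs 305; the known cells sum to 248, so (2,4) = 57.
From row 5, 305 − (53 + 49 + 25 + 77) gives (5,4) = 101.
The remaining cell in column 1 is (3,1) = 305 − 208 = 97.
Using column 3: 81 + 69 + 37 + 25 + ? → (1,3) = 305 − 212 = 93.
From main diagonal, 305 − (41 + 105 + 69 + 77) gives (4,4) = 13.
Anti-diagonal needs 305; the known cells sum to 244, so (4,2) = 61.
Row 1: 41 + 93 + 89 + 65 + ? = 305, so (1,2) = 17.
Row 4 needs 305; the known cells sum to 196, so (4,5) = 109.
Using column 2: 17 + 105 + 61 + 49 + ? → (3,2) = 305 − 232 = 73.
The remaining cell in column 4 is (3,4) = 305 − 260 = 45.
Using column 5: 65 + 33 + 109 + 77 + ? → (3,5) = 305 − 284 = 21.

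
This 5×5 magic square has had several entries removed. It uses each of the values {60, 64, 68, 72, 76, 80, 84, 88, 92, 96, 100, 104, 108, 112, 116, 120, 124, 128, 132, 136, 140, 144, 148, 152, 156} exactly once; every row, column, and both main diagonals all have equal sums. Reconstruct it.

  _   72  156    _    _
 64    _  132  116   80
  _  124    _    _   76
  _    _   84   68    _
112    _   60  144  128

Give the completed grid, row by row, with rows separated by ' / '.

The 25 entries sum to 2700, so each line sums to 2700/5 = 540.
Row 2 must total 540; the given cells sum to 392, so (2,2) = 148.
Using row 5: 112 + 60 + 144 + 128 + ? → (5,2) = 540 − 444 = 96.
The remaining cell in column 2 is (4,2) = 540 − 440 = 100.
Column 3 needs 540; the known cells sum to 432, so (3,3) = 108.
The remaining cell in main diagonal is (1,1) = 540 − 452 = 88.
From anti-diagonal, 540 − (116 + 108 + 100 + 112) gives (1,5) = 104.
Row 1 needs 540; the known cells sum to 420, so (1,4) = 120.
From column 4, 540 − (120 + 116 + 68 + 144) gives (3,4) = 92.
Column 5 needs 540; the known cells sum to 388, so (4,5) = 152.
The remaining cell in row 3 is (3,1) = 540 − 400 = 140.
Row 4 must total 540; the given cells sum to 404, so (4,1) = 136.

88 72 156 120 104 / 64 148 132 116 80 / 140 124 108 92 76 / 136 100 84 68 152 / 112 96 60 144 128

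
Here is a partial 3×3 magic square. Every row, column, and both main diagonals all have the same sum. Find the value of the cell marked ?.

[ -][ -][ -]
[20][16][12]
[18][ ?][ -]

8

Row 2 is complete and sums to 48; that is the magic constant.
Column 1 needs 48; the known cells sum to 38, so (1,1) = 10.
Main diagonal needs 48; the known cells sum to 26, so (3,3) = 22.
From anti-diagonal, 48 − (16 + 18) gives (1,3) = 14.
Using row 1: 10 + 14 + ? → (1,2) = 48 − 24 = 24.
From row 3, 48 − (18 + 22) gives (3,2) = 8.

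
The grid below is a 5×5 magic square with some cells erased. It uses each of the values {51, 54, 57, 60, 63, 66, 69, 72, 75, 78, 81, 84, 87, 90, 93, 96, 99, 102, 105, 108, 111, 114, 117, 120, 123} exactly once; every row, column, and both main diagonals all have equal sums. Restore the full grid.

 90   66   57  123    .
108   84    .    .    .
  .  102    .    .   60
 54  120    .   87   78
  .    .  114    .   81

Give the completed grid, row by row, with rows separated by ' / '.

90 66 57 123 99 / 108 84 75 51 117 / 111 102 93 69 60 / 54 120 96 87 78 / 72 63 114 105 81

The 25 entries sum to 2175, so each line sums to 2175/5 = 435.
Row 1: 90 + 66 + 57 + 123 + ? = 435, so (1,5) = 99.
Row 4: 54 + 120 + 87 + 78 + ? = 435, so (4,3) = 96.
Column 2 needs 435; the known cells sum to 372, so (5,2) = 63.
Column 5: 99 + 60 + 78 + 81 + ? = 435, so (2,5) = 117.
Using main diagonal: 90 + 84 + 87 + 81 + ? → (3,3) = 435 − 342 = 93.
Column 3: 57 + 93 + 96 + 114 + ? = 435, so (2,3) = 75.
Row 2 must total 435; the given cells sum to 384, so (2,4) = 51.
From anti-diagonal, 435 − (99 + 51 + 93 + 120) gives (5,1) = 72.
The remaining cell in row 5 is (5,4) = 435 − 330 = 105.
Using column 1: 90 + 108 + 54 + 72 + ? → (3,1) = 435 − 324 = 111.
Using column 4: 123 + 51 + 87 + 105 + ? → (3,4) = 435 − 366 = 69.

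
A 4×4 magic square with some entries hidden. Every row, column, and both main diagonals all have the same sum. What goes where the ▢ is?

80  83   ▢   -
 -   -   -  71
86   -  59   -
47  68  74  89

53

Row 4 is complete and sums to 278; that is the magic constant.
Using column 1: 80 + 86 + 47 + ? → (2,1) = 278 − 213 = 65.
The remaining cell in main diagonal is (2,2) = 278 − 228 = 50.
The remaining cell in row 2 is (2,3) = 278 − 186 = 92.
The remaining cell in column 2 is (3,2) = 278 − 201 = 77.
Column 3: 92 + 59 + 74 + ? = 278, so (1,3) = 53.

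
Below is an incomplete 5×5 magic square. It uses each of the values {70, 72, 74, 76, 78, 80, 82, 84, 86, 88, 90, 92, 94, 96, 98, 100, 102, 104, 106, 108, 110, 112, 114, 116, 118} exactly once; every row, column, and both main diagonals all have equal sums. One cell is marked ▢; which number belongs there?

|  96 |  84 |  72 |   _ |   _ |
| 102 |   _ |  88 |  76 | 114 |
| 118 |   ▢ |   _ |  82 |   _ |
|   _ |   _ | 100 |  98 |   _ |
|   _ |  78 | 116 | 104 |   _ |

106

The 25 entries sum to 2350, so each line sums to 2350/5 = 470.
Row 2 needs 470; the known cells sum to 380, so (2,2) = 90.
Column 3: 72 + 88 + 100 + 116 + ? = 470, so (3,3) = 94.
Using column 4: 76 + 82 + 98 + 104 + ? → (1,4) = 470 − 360 = 110.
Main diagonal must total 470; the given cells sum to 378, so (5,5) = 92.
The remaining cell in row 1 is (1,5) = 470 − 362 = 108.
From row 5, 470 − (78 + 116 + 104 + 92) gives (5,1) = 80.
Column 1 needs 470; the known cells sum to 396, so (4,1) = 74.
Anti-diagonal must total 470; the given cells sum to 358, so (4,2) = 112.
From row 4, 470 − (74 + 112 + 100 + 98) gives (4,5) = 86.
Column 2 must total 470; the given cells sum to 364, so (3,2) = 106.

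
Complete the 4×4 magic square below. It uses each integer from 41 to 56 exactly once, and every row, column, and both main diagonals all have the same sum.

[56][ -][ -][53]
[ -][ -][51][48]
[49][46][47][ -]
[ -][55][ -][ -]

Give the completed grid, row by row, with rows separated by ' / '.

The entries are 41 through 56, which sum to 776, so each line sums to 776/4 = 194.
The remaining cell in row 3 is (3,4) = 194 − 142 = 52.
Column 4 must total 194; the given cells sum to 153, so (4,4) = 41.
From main diagonal, 194 − (56 + 47 + 41) gives (2,2) = 50.
From anti-diagonal, 194 − (53 + 51 + 46) gives (4,1) = 44.
Row 2 needs 194; the known cells sum to 149, so (2,1) = 45.
From row 4, 194 − (44 + 55 + 41) gives (4,3) = 54.
Column 2: 50 + 46 + 55 + ? = 194, so (1,2) = 43.
Column 3: 51 + 47 + 54 + ? = 194, so (1,3) = 42.

56 43 42 53 / 45 50 51 48 / 49 46 47 52 / 44 55 54 41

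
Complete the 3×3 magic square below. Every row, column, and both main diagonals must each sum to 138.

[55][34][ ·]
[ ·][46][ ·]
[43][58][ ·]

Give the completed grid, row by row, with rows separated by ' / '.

The remaining cell in row 1 is (1,3) = 138 − 89 = 49.
From row 3, 138 − (43 + 58) gives (3,3) = 37.
Column 1 must total 138; the given cells sum to 98, so (2,1) = 40.
Column 3 must total 138; the given cells sum to 86, so (2,3) = 52.

55 34 49 / 40 46 52 / 43 58 37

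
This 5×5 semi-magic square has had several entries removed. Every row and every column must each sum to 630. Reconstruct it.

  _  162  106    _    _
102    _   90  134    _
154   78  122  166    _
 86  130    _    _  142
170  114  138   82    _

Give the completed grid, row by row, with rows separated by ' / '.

118 162 106 150 94 / 102 146 90 134 158 / 154 78 122 166 110 / 86 130 174 98 142 / 170 114 138 82 126

Using row 3: 154 + 78 + 122 + 166 + ? → (3,5) = 630 − 520 = 110.
From row 5, 630 − (170 + 114 + 138 + 82) gives (5,5) = 126.
Using column 1: 102 + 154 + 86 + 170 + ? → (1,1) = 630 − 512 = 118.
Column 2: 162 + 78 + 130 + 114 + ? = 630, so (2,2) = 146.
Column 3 needs 630; the known cells sum to 456, so (4,3) = 174.
Using row 2: 102 + 146 + 90 + 134 + ? → (2,5) = 630 − 472 = 158.
Row 4 must total 630; the given cells sum to 532, so (4,4) = 98.
From column 4, 630 − (134 + 166 + 98 + 82) gives (1,4) = 150.
Using column 5: 158 + 110 + 142 + 126 + ? → (1,5) = 630 − 536 = 94.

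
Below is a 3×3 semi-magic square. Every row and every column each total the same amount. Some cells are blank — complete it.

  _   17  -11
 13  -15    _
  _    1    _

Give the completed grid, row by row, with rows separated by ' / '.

-3 17 -11 / 13 -15 5 / -7 1 9

Column 2 is already complete: 17 + -15 + 1 = 3, so that is the magic constant.
From row 1, 3 − (17 + (-11)) gives (1,1) = -3.
Row 2 must total 3; the given cells sum to -2, so (2,3) = 5.
Column 1 needs 3; the known cells sum to 10, so (3,1) = -7.
Using column 3: -11 + 5 + ? → (3,3) = 3 − (-6) = 9.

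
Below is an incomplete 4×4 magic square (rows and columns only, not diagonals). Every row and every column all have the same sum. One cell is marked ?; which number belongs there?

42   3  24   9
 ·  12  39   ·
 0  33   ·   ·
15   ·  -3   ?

36

Row 1 is complete and sums to 78; that is the magic constant.
Column 1: 42 + 0 + 15 + ? = 78, so (2,1) = 21.
Column 2: 3 + 12 + 33 + ? = 78, so (4,2) = 30.
Using column 3: 24 + 39 + (-3) + ? → (3,3) = 78 − 60 = 18.
From row 2, 78 − (21 + 12 + 39) gives (2,4) = 6.
The remaining cell in row 3 is (3,4) = 78 − 51 = 27.
From row 4, 78 − (15 + 30 + (-3)) gives (4,4) = 36.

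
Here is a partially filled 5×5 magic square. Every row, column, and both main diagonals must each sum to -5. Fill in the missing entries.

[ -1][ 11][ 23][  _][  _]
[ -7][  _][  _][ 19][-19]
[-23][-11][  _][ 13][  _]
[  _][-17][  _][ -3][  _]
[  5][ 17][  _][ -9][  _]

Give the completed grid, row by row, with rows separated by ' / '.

The remaining cell in column 1 is (4,1) = -5 − (-26) = 21.
Using column 2: 11 + (-11) + (-17) + 17 + ? → (2,2) = -5 − 0 = -5.
The remaining cell in column 4 is (1,4) = -5 − 20 = -25.
Row 1 needs -5; the known cells sum to 8, so (1,5) = -13.
The remaining cell in row 2 is (2,3) = -5 − (-12) = 7.
Anti-diagonal: -13 + 19 + (-17) + 5 + ? = -5, so (3,3) = 1.
Using row 3: -23 + (-11) + 1 + 13 + ? → (3,5) = -5 − (-20) = 15.
The remaining cell in main diagonal is (5,5) = -5 − (-8) = 3.
Row 5: 5 + 17 + (-9) + 3 + ? = -5, so (5,3) = -21.
Column 3: 23 + 7 + 1 + (-21) + ? = -5, so (4,3) = -15.
Using column 5: -13 + (-19) + 15 + 3 + ? → (4,5) = -5 − (-14) = 9.

-1 11 23 -25 -13 / -7 -5 7 19 -19 / -23 -11 1 13 15 / 21 -17 -15 -3 9 / 5 17 -21 -9 3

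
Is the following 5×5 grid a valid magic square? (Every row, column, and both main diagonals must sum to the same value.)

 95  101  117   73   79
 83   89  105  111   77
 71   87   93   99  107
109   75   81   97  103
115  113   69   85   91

Row 1: 95 + 101 + 117 + 73 + 79 = 465.
Row 2: 83 + 89 + 105 + 111 + 77 = 465.
Row 3: 71 + 87 + 93 + 99 + 107 = 457.
Row 4: 109 + 75 + 81 + 97 + 103 = 465.
Row 5: 115 + 113 + 69 + 85 + 91 = 473.
Column 1: 95 + 83 + 71 + 109 + 115 = 473.
Column 2: 101 + 89 + 87 + 75 + 113 = 465.
Column 3: 117 + 105 + 93 + 81 + 69 = 465.
Column 4: 73 + 111 + 99 + 97 + 85 = 465.
Column 5: 79 + 77 + 107 + 103 + 91 = 457.
Main diagonal: 95 + 89 + 93 + 97 + 91 = 465.
Anti-diagonal: 79 + 111 + 93 + 75 + 115 = 473.

No — column 5 sums to 457 but main diagonal sums to 465.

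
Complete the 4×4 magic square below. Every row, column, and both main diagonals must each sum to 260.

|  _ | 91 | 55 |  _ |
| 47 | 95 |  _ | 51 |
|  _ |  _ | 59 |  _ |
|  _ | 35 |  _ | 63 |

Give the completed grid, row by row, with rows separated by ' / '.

Row 2: 47 + 95 + 51 + ? = 260, so (2,3) = 67.
From column 2, 260 − (91 + 95 + 35) gives (3,2) = 39.
Column 3 must total 260; the given cells sum to 181, so (4,3) = 79.
Main diagonal: 95 + 59 + 63 + ? = 260, so (1,1) = 43.
From row 1, 260 − (43 + 91 + 55) gives (1,4) = 71.
Row 4 must total 260; the given cells sum to 177, so (4,1) = 83.
Using column 1: 43 + 47 + 83 + ? → (3,1) = 260 − 173 = 87.
Column 4 must total 260; the given cells sum to 185, so (3,4) = 75.

43 91 55 71 / 47 95 67 51 / 87 39 59 75 / 83 35 79 63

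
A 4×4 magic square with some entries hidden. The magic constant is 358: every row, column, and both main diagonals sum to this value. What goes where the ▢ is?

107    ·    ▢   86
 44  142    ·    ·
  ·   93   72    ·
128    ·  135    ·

100

Column 1: 107 + 44 + 128 + ? = 358, so (3,1) = 79.
From main diagonal, 358 − (107 + 142 + 72) gives (4,4) = 37.
Anti-diagonal needs 358; the known cells sum to 307, so (2,3) = 51.
The remaining cell in row 2 is (2,4) = 358 − 237 = 121.
Row 3 must total 358; the given cells sum to 244, so (3,4) = 114.
Using row 4: 128 + 135 + 37 + ? → (4,2) = 358 − 300 = 58.
Using column 2: 142 + 93 + 58 + ? → (1,2) = 358 − 293 = 65.
Using column 3: 51 + 72 + 135 + ? → (1,3) = 358 − 258 = 100.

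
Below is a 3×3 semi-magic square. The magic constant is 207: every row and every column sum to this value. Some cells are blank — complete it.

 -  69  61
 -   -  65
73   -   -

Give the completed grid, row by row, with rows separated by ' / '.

Using row 1: 69 + 61 + ? → (1,1) = 207 − 130 = 77.
From column 1, 207 − (77 + 73) gives (2,1) = 57.
The remaining cell in column 3 is (3,3) = 207 − 126 = 81.
Using row 2: 57 + 65 + ? → (2,2) = 207 − 122 = 85.
From row 3, 207 − (73 + 81) gives (3,2) = 53.

77 69 61 / 57 85 65 / 73 53 81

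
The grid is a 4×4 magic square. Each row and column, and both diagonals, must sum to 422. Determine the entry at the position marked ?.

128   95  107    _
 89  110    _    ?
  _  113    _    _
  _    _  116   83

125

Row 1: 128 + 95 + 107 + ? = 422, so (1,4) = 92.
From column 2, 422 − (95 + 110 + 113) gives (4,2) = 104.
Main diagonal needs 422; the known cells sum to 321, so (3,3) = 101.
Row 4 needs 422; the known cells sum to 303, so (4,1) = 119.
Column 1: 128 + 89 + 119 + ? = 422, so (3,1) = 86.
Using column 3: 107 + 101 + 116 + ? → (2,3) = 422 − 324 = 98.
Row 2: 89 + 110 + 98 + ? = 422, so (2,4) = 125.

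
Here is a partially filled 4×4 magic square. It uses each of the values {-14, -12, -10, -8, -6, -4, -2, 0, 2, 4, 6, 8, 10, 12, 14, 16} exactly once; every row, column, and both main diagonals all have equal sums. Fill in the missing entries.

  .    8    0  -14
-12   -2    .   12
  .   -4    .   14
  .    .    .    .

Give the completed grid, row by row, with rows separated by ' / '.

10 8 0 -14 / -12 -2 6 12 / -10 -4 4 14 / 16 2 -6 -8

The 16 entries sum to 16, so each line sums to 16/4 = 4.
The remaining cell in row 1 is (1,1) = 4 − (-6) = 10.
Row 2 must total 4; the given cells sum to -2, so (2,3) = 6.
The remaining cell in column 2 is (4,2) = 4 − 2 = 2.
Column 4 must total 4; the given cells sum to 12, so (4,4) = -8.
The remaining cell in main diagonal is (3,3) = 4 − 0 = 4.
The remaining cell in anti-diagonal is (4,1) = 4 − (-12) = 16.
From row 3, 4 − (-4 + 4 + 14) gives (3,1) = -10.
The remaining cell in row 4 is (4,3) = 4 − 10 = -6.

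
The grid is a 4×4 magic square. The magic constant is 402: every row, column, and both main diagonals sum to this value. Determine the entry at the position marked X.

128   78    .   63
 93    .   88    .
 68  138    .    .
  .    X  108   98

Row 1 needs 402; the known cells sum to 269, so (1,3) = 133.
From column 1, 402 − (128 + 93 + 68) gives (4,1) = 113.
The remaining cell in column 3 is (3,3) = 402 − 329 = 73.
Using main diagonal: 128 + 73 + 98 + ? → (2,2) = 402 − 299 = 103.
The remaining cell in row 2 is (2,4) = 402 − 284 = 118.
From row 3, 402 − (68 + 138 + 73) gives (3,4) = 123.
Using row 4: 113 + 108 + 98 + ? → (4,2) = 402 − 319 = 83.

83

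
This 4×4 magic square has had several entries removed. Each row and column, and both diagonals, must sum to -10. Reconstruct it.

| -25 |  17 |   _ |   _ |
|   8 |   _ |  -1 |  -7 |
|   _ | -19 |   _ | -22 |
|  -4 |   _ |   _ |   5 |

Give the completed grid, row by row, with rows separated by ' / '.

-25 17 -16 14 / 8 -10 -1 -7 / 11 -19 20 -22 / -4 2 -13 5

Using row 2: 8 + (-1) + (-7) + ? → (2,2) = -10 − 0 = -10.
The remaining cell in column 1 is (3,1) = -10 − (-21) = 11.
Column 2: 17 + (-10) + (-19) + ? = -10, so (4,2) = 2.
Column 4: -7 + (-22) + 5 + ? = -10, so (1,4) = 14.
The remaining cell in main diagonal is (3,3) = -10 − (-30) = 20.
Row 1 must total -10; the given cells sum to 6, so (1,3) = -16.
Using row 4: -4 + 2 + 5 + ? → (4,3) = -10 − 3 = -13.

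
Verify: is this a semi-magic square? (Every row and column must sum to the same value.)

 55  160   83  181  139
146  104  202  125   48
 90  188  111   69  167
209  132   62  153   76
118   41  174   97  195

Row 1: 55 + 160 + 83 + 181 + 139 = 618.
Row 2: 146 + 104 + 202 + 125 + 48 = 625.
Row 3: 90 + 188 + 111 + 69 + 167 = 625.
Row 4: 209 + 132 + 62 + 153 + 76 = 632.
Row 5: 118 + 41 + 174 + 97 + 195 = 625.
Column 1: 55 + 146 + 90 + 209 + 118 = 618.
Column 2: 160 + 104 + 188 + 132 + 41 = 625.
Column 3: 83 + 202 + 111 + 62 + 174 = 632.
Column 4: 181 + 125 + 69 + 153 + 97 = 625.
Column 5: 139 + 48 + 167 + 76 + 195 = 625.

No — row 1 sums to 618 but row 3 sums to 625.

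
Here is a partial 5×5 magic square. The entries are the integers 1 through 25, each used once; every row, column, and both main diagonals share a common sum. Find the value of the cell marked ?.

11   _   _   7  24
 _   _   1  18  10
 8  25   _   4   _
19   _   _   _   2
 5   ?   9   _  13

17

The entries are 1 through 25, which sum to 325, so each line sums to 325/5 = 65.
Column 1 needs 65; the known cells sum to 43, so (2,1) = 22.
Using column 5: 24 + 10 + 2 + 13 + ? → (3,5) = 65 − 49 = 16.
Row 2: 22 + 1 + 18 + 10 + ? = 65, so (2,2) = 14.
Using row 3: 8 + 25 + 4 + 16 + ? → (3,3) = 65 − 53 = 12.
From main diagonal, 65 − (11 + 14 + 12 + 13) gives (4,4) = 15.
Anti-diagonal must total 65; the given cells sum to 59, so (4,2) = 6.
Row 4 needs 65; the known cells sum to 42, so (4,3) = 23.
Column 3: 1 + 12 + 23 + 9 + ? = 65, so (1,3) = 20.
Using column 4: 7 + 18 + 4 + 15 + ? → (5,4) = 65 − 44 = 21.
Row 1 needs 65; the known cells sum to 62, so (1,2) = 3.
Using row 5: 5 + 9 + 21 + 13 + ? → (5,2) = 65 − 48 = 17.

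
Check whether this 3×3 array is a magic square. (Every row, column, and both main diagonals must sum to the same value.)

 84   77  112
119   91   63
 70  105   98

Yes

Row 1: 84 + 77 + 112 = 273.
Row 2: 119 + 91 + 63 = 273.
Row 3: 70 + 105 + 98 = 273.
Column 1: 84 + 119 + 70 = 273.
Column 2: 77 + 91 + 105 = 273.
Column 3: 112 + 63 + 98 = 273.
Main diagonal: 84 + 91 + 98 = 273.
Anti-diagonal: 112 + 91 + 70 = 273.
All lines sum to 273.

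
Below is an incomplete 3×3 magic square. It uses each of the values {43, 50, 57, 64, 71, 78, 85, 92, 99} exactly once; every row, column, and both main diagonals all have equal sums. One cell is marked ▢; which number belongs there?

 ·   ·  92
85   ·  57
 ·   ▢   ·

The 9 entries sum to 639, so each line sums to 639/3 = 213.
The remaining cell in row 2 is (2,2) = 213 − 142 = 71.
Using column 3: 92 + 57 + ? → (3,3) = 213 − 149 = 64.
Main diagonal: 71 + 64 + ? = 213, so (1,1) = 78.
Anti-diagonal must total 213; the given cells sum to 163, so (3,1) = 50.
Row 1 needs 213; the known cells sum to 170, so (1,2) = 43.
The remaining cell in row 3 is (3,2) = 213 − 114 = 99.

99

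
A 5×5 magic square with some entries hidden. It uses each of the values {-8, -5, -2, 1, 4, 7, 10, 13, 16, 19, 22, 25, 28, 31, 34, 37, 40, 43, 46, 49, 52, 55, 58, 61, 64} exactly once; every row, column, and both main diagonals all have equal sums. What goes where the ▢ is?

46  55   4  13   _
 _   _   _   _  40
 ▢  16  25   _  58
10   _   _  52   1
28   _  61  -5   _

The 25 entries sum to 700, so each line sums to 700/5 = 140.
The remaining cell in row 1 is (1,5) = 140 − 118 = 22.
The remaining cell in column 5 is (5,5) = 140 − 121 = 19.
Main diagonal must total 140; the given cells sum to 142, so (2,2) = -2.
From row 5, 140 − (28 + 61 + (-5) + 19) gives (5,2) = 37.
From column 2, 140 − (55 + (-2) + 16 + 37) gives (4,2) = 34.
The remaining cell in anti-diagonal is (2,4) = 140 − 109 = 31.
Row 4 must total 140; the given cells sum to 97, so (4,3) = 43.
The remaining cell in column 3 is (2,3) = 140 − 133 = 7.
Column 4: 13 + 31 + 52 + (-5) + ? = 140, so (3,4) = 49.
Row 2: -2 + 7 + 31 + 40 + ? = 140, so (2,1) = 64.
Row 3 needs 140; the known cells sum to 148, so (3,1) = -8.

-8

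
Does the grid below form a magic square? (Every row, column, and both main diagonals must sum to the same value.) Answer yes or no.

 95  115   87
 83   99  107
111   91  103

No — column 1 sums to 289 but row 1 sums to 297.

Row 1: 95 + 115 + 87 = 297.
Row 2: 83 + 99 + 107 = 289.
Row 3: 111 + 91 + 103 = 305.
Column 1: 95 + 83 + 111 = 289.
Column 2: 115 + 99 + 91 = 305.
Column 3: 87 + 107 + 103 = 297.
Main diagonal: 95 + 99 + 103 = 297.
Anti-diagonal: 87 + 99 + 111 = 297.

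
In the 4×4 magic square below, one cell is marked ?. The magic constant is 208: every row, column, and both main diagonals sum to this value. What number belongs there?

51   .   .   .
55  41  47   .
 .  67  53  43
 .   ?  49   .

From row 2, 208 − (55 + 41 + 47) gives (2,4) = 65.
Row 3 needs 208; the known cells sum to 163, so (3,1) = 45.
Column 1 must total 208; the given cells sum to 151, so (4,1) = 57.
Column 3: 47 + 53 + 49 + ? = 208, so (1,3) = 59.
Main diagonal: 51 + 41 + 53 + ? = 208, so (4,4) = 63.
The remaining cell in anti-diagonal is (1,4) = 208 − 171 = 37.
Using row 1: 51 + 59 + 37 + ? → (1,2) = 208 − 147 = 61.
Using row 4: 57 + 49 + 63 + ? → (4,2) = 208 − 169 = 39.

39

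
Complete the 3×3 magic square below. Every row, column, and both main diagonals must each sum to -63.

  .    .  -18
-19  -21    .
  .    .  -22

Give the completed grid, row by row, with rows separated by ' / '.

Row 2 needs -63; the known cells sum to -40, so (2,3) = -23.
Main diagonal must total -63; the given cells sum to -43, so (1,1) = -20.
Anti-diagonal: -18 + (-21) + ? = -63, so (3,1) = -24.
Using row 1: -20 + (-18) + ? → (1,2) = -63 − (-38) = -25.
Row 3 must total -63; the given cells sum to -46, so (3,2) = -17.

-20 -25 -18 / -19 -21 -23 / -24 -17 -22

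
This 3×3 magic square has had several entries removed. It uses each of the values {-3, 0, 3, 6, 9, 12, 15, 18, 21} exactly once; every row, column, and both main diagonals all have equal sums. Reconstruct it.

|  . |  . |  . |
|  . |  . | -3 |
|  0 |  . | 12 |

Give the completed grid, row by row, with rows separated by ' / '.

6 3 18 / 21 9 -3 / 0 15 12

The 9 entries sum to 81, so each line sums to 81/3 = 27.
Row 3 must total 27; the given cells sum to 12, so (3,2) = 15.
The remaining cell in column 3 is (1,3) = 27 − 9 = 18.
Anti-diagonal: 18 + 0 + ? = 27, so (2,2) = 9.
The remaining cell in row 2 is (2,1) = 27 − 6 = 21.
Column 1 needs 27; the known cells sum to 21, so (1,1) = 6.
From column 2, 27 − (9 + 15) gives (1,2) = 3.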